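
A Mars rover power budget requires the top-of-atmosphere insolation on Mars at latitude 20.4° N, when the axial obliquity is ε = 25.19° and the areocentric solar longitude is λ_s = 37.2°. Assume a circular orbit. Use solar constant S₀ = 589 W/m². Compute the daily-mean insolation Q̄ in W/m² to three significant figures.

sin δ = sin 25.19° × sin 37.2° = 0.25733, so δ = +14.912°.
cos H₀ = −tan(+20.4°) tan(+14.912°) = -0.0990, H₀ = 1.6700 rad.
Bracket: H₀ sin φ sin δ + cos φ cos δ sin H₀ = 1.6700×0.34857×0.25733 + 0.93728×0.96632×0.99508 = 0.149795 + 0.901256 = 1.051051.
Q̄ = (S₀/π) × [bracket] = (589/π) × 1.051051 = 197.1 W/m².

Q̄ ≈ 197 W/m²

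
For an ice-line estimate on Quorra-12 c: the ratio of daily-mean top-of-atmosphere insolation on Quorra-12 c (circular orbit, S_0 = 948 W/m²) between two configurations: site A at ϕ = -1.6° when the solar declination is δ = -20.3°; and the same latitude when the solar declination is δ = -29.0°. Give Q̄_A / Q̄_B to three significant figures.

Q̄_A / Q̄_B ≈ 1.06

— Configuration A (ϕ=-1.6°):
cos h₀ = −tan(-1.6°) tan(-20.300°) = -0.0103, h₀ = 1.5811 rad.
Bracket: h₀ sin ϕ sin δ + cos ϕ cos δ sin h₀ = 1.5811×-0.02792×-0.34694 + 0.99961×0.93789×0.99995 = 0.015315 + 0.937477 = 0.952792.
Q̄ = (S_0/π) × [bracket] = (948/π) × 0.952792 = 287.51 W/m².
— Configuration B (ϕ=-1.6°):
cos h₀ = −tan(-1.6°) tan(-29.000°) = -0.0155, h₀ = 1.5863 rad.
Bracket: h₀ sin ϕ sin δ + cos ϕ cos δ sin h₀ = 1.5863×-0.02792×-0.48481 + 0.99961×0.87462×0.99988 = 0.021472 + 0.874174 = 0.895646.
Q̄ = (S_0/π) × [bracket] = (948/π) × 0.895646 = 270.27 W/m².
Ratio Q̄_A / Q̄_B = 287.51 / 270.27 = 1.064.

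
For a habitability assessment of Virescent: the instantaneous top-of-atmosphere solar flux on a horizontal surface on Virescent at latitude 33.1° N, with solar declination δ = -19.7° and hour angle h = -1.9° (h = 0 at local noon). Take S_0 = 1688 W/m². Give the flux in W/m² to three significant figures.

1.02e+03 W/m²

cos θ_z = sin ϕ sin δ + cos ϕ cos δ cos h = -0.184088 + 0.788254 = 0.604166.
Flux = S_0 · cos θ_z = 1688 × 0.604166 = 1020 W/m².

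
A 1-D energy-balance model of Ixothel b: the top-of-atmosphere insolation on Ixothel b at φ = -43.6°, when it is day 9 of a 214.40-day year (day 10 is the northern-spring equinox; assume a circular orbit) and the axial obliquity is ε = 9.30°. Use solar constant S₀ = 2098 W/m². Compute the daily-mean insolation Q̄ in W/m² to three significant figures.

Q̄ ≈ 487 W/m²

Solar longitude: λ_s = 360° × (9 − 10)/214.40 = -1.679°, i.e. -1.679° + 360° = 358.321°.
sin δ = sin 9.30° × sin 358.321° = -0.00474, so δ = -0.271°.
cos H₀ = −tan(-43.6°) tan(-0.271°) = -0.0045, H₀ = 1.5753 rad.
Bracket: H₀ sin φ sin δ + cos φ cos δ sin H₀ = 1.5753×-0.68962×-0.00474 + 0.72417×0.99999×0.99999 = 0.005149 + 0.724156 = 0.729305.
Q̄ = (S₀/π) × [bracket] = (2098/π) × 0.729305 = 487.0 W/m².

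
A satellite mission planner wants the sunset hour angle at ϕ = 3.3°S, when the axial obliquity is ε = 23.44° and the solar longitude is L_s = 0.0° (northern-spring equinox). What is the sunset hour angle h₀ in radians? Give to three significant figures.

Solar declination: sin δ = sin ε · sin L_s = sin 23.44° × sin 0.0° = 0.00000, so δ = +0.000°.
cos h₀ = −tan ϕ · tan δ = −tan(-3.3°) × tan(+0.000°) = 0.0000, so h₀ = 1.5708 rad = 90.00°.

h₀ = 1.57 rad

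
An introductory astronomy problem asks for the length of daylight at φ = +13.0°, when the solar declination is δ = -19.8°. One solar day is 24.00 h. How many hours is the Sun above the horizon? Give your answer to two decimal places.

11.36 h

cos H₀ = −tan φ · tan δ = −tan(+13.0°) × tan(-19.800°) = 0.0831, so H₀ = 1.4876 rad = 85.23°.
Daylight = 2H₀/(2π) × 24.00 h = (1.4876/π) × 24.00 = 11.36 h.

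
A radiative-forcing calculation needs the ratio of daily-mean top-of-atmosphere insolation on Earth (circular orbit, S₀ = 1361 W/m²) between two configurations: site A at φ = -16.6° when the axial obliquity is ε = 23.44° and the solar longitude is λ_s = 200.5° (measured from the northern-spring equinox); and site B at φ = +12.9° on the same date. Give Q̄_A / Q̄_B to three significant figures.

— Configuration A (φ=-16.6°):
Solar declination: sin δ = sin ε · sin λ_s = sin 23.44° × sin 200.5° = -0.13931, so δ = -8.008°.
cos H₀ = −tan(-16.6°) tan(-8.008°) = -0.0419, H₀ = 1.6127 rad.
Bracket: H₀ sin φ sin δ + cos φ cos δ sin H₀ = 1.6127×-0.28569×-0.13931 + 0.95832×0.99025×0.99912 = 0.064185 + 0.948141 = 1.012326.
Q̄ = (S₀/π) × [bracket] = (1361/π) × 1.012326 = 438.56 W/m².
— Configuration B (φ=+12.9°):
cos H₀ = −tan(+12.9°) tan(-8.008°) = 0.0322, H₀ = 1.5386 rad.
Bracket: H₀ sin φ sin δ + cos φ cos δ sin H₀ = 1.5386×0.22325×-0.13931 + 0.97476×0.99025×0.99948 = -0.047852 + 0.964754 = 0.916902.
Q̄ = (S₀/π) × [bracket] = (1361/π) × 0.916902 = 397.22 W/m².
Ratio Q̄_A / Q̄_B = 438.56 / 397.22 = 1.104.

Q̄_A / Q̄_B ≈ 1.10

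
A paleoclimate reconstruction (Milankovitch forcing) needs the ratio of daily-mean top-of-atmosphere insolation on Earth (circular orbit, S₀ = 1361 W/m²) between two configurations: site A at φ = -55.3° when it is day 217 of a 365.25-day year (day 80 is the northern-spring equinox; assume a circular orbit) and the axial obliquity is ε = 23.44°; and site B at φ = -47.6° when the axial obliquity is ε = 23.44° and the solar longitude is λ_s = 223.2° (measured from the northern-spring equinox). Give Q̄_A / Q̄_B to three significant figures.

Q̄_A / Q̄_B ≈ 0.234

— Configuration A (φ=-55.3°):
Solar longitude: λ_s = 360° × (217 − 80)/365.25 = 135.031°.
sin δ = sin 23.44° × sin 135.031° = 0.28113, so δ = +16.328°.
cos H₀ = −tan(-55.3°) tan(+16.328°) = 0.4231, H₀ = 1.1340 rad.
Bracket: H₀ sin φ sin δ + cos φ cos δ sin H₀ = 1.1340×-0.82214×0.28113 + 0.56928×0.95967×0.90610 = -0.262099 + 0.495021 = 0.232922.
Q̄ = (S₀/π) × [bracket] = (1361/π) × 0.232922 = 100.91 W/m².
— Configuration B (φ=-47.6°):
Solar declination: sin δ = sin ε · sin λ_s = sin 23.44° × sin 223.2° = -0.27230, so δ = -15.801°.
cos H₀ = −tan(-47.6°) tan(-15.801°) = -0.3099, H₀ = 1.8859 rad.
Bracket: H₀ sin φ sin δ + cos φ cos δ sin H₀ = 1.8859×-0.73846×-0.27230 + 0.67430×0.96221×0.95076 = 0.379222 + 0.616870 = 0.996092.
Q̄ = (S₀/π) × [bracket] = (1361/π) × 0.996092 = 431.53 W/m².
Ratio Q̄_A / Q̄_B = 100.91 / 431.53 = 0.2338.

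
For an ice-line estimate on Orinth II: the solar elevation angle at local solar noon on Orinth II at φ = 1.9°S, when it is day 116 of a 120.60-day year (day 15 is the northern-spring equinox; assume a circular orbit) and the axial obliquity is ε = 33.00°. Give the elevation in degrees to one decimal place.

64.2°

Solar longitude: λ_s = 360° × (116 − 15)/120.60 = 301.493°.
sin δ = sin 33.00° × sin 301.493° = -0.46442, so δ = -27.673°.
At local noon the hour angle is zero, so the zenith angle equals |φ − δ| = |-1.9° − (-27.673°)| = 25.773°.
Elevation = 90° − 25.773° = 64.2°.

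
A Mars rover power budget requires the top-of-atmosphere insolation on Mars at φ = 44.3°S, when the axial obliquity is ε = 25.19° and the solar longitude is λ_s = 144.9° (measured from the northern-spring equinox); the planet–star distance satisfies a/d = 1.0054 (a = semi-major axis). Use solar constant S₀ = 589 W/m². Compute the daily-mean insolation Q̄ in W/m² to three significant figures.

Q̄ ≈ 84.6 W/m²

Solar declination: sin δ = sin ε · sin λ_s = sin 25.19° × sin 144.9° = 0.24473, so δ = +14.166°.
cos H₀ = −tan(-44.3°) tan(+14.166°) = 0.2463, H₀ = 1.3219 rad.
Bracket: H₀ sin φ sin δ + cos φ cos δ sin H₀ = 1.3219×-0.69842×0.24473 + 0.71569×0.96959×0.96919 = -0.225945 + 0.672546 = 0.446601.
Inverse-square distance factor (a/d)² = 1.0054² = 1.010829.
Q̄ = (S₀/π) × 1.010829 × [bracket] = (589/π) × 1.010829 × 0.446601 = 84.64 W/m².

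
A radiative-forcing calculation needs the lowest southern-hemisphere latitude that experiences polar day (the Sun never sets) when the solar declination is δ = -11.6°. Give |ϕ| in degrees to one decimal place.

|ϕ| = 78.4°

Polar day requires cos h₀ = −tan ϕ tan δ ≤ −1, i.e. tan ϕ tan δ ≥ 1.
The boundary is |tan ϕ| · |tan δ| = 1, so |ϕ| = 90° − |δ| = 90° − 11.6° = 78.4° in the southern hemisphere.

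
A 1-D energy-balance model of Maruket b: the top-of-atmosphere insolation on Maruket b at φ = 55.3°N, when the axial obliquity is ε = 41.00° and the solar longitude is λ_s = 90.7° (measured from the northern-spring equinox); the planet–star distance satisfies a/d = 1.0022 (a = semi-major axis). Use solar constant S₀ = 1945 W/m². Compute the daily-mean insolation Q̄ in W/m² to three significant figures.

Q̄ ≈ 1.05e+03 W/m²

Solar declination: sin δ = sin ε · sin λ_s = sin 41.00° × sin 90.7° = 0.65601, so δ = +40.996°.
cos H₀ = −tan(+55.3°) tan(+40.996°) = -1.2552 ≤ −1 ⇒ polar day, H₀ = π.
Bracket: H₀ sin φ sin δ + cos φ cos δ sin H₀ = 3.1416×0.82214×0.65601 + 0.56928×0.75475×0.00000 = 1.694366 + 0.000000 = 1.694366.
Inverse-square distance factor (a/d)² = 1.0022² = 1.004405.
Q̄ = (S₀/π) × 1.004405 × [bracket] = (1945/π) × 1.004405 × 1.694366 = 1054 W/m².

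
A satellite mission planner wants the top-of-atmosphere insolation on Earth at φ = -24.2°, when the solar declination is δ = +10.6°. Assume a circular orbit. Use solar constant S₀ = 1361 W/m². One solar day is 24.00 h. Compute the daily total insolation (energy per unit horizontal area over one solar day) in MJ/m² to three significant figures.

29.2 MJ/m²

cos H₀ = −tan(-24.2°) tan(+10.600°) = 0.0841, H₀ = 1.4866 rad.
Bracket: H₀ sin φ sin δ + cos φ cos δ sin H₀ = 1.4866×-0.40992×0.18395 + 0.91212×0.98294×0.99646 = -0.112097 + 0.893385 = 0.781288.
Q̄ = (S₀/π) × [bracket] = (1361/π) × 0.781288 = 338.47 W/m².
Daily total = Q̄ × 24.00 h × 3600 s/h = 338.47 × 24.00 × 3600 / 10⁶ = 29.24 MJ/m².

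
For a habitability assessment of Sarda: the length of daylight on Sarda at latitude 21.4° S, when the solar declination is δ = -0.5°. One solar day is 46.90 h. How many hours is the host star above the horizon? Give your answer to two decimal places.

23.50 h

cos H₀ = −tan φ · tan δ = −tan(-21.4°) × tan(-0.500°) = -0.0034, so H₀ = 1.5742 rad = 90.20°.
Daylight = 2H₀/(2π) × 46.90 h = (1.5742/π) × 46.90 = 23.50 h.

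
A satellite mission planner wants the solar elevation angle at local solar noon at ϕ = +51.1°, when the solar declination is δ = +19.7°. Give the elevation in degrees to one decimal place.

58.6°

At local noon the hour angle is zero, so the zenith angle equals |ϕ − δ| = |+51.1° − (+19.700°)| = 31.400°.
Elevation = 90° − 31.400° = 58.6°.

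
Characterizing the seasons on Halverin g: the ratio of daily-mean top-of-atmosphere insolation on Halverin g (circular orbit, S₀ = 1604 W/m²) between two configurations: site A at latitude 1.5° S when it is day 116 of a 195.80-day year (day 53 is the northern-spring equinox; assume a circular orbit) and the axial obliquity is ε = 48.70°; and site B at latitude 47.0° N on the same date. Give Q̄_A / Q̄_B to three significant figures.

— Configuration A (φ=-1.5°):
Solar longitude: λ_s = 360° × (116 − 53)/195.80 = 115.832°.
sin δ = sin 48.70° × sin 115.832° = 0.67619, so δ = +42.547°.
cos H₀ = −tan(-1.5°) tan(+42.547°) = 0.0240, H₀ = 1.5468 rad.
Bracket: H₀ sin φ sin δ + cos φ cos δ sin H₀ = 1.5468×-0.02618×0.67619 + 0.99966×0.73673×0.99971 = -0.027382 + 0.736266 = 0.708884.
Q̄ = (S₀/π) × [bracket] = (1604/π) × 0.708884 = 361.93 W/m².
— Configuration B (φ=+47.0°):
cos H₀ = −tan(+47.0°) tan(+42.547°) = -0.9843, H₀ = 2.9639 rad.
Bracket: H₀ sin φ sin δ + cos φ cos δ sin H₀ = 2.9639×0.73135×0.67619 + 0.68200×0.73673×0.17675 = 1.465742 + 0.088808 = 1.554550.
Q̄ = (S₀/π) × [bracket] = (1604/π) × 1.554550 = 793.71 W/m².
Ratio Q̄_A / Q̄_B = 361.93 / 793.71 = 0.4560.

Q̄_A / Q̄_B ≈ 0.456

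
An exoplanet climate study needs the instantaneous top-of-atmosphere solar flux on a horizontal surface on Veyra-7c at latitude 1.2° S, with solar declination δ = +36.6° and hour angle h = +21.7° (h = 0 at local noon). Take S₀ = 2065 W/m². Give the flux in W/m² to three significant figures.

1.51e+03 W/m²

cos θ_z = sin φ sin δ + cos φ cos δ cos h = -0.012486 + 0.745760 = 0.733274.
Flux = S₀ · cos θ_z = 2065 × 0.733274 = 1514 W/m².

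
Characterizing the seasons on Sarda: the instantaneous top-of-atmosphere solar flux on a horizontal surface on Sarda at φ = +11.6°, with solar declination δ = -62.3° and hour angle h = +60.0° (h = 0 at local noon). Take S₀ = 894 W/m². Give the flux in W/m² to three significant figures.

cos θ_z = sin φ sin δ + cos φ cos δ cos h = -0.178033 + 0.227674 = 0.049641.
Flux = S₀ · cos θ_z = 894 × 0.049641 = 44.38 W/m².

44.4 W/m²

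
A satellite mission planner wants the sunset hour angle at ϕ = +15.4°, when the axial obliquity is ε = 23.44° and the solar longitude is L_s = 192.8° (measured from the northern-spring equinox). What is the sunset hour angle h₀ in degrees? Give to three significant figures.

Solar declination: sin δ = sin ε · sin L_s = sin 23.44° × sin 192.8° = -0.08813, so δ = -5.056°.
cos h₀ = −tan ϕ · tan δ = −tan(+15.4°) × tan(-5.056°) = 0.0244, so h₀ = 1.5464 rad = 88.60°.

h₀ = 88.6°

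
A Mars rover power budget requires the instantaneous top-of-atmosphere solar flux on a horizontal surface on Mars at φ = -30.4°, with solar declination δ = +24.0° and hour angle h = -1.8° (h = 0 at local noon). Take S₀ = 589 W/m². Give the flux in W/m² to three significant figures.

cos θ_z = sin φ sin δ + cos φ cos δ cos h = -0.205822 + 0.787557 = 0.581735.
Flux = S₀ · cos θ_z = 589 × 0.581735 = 342.6 W/m².

343 W/m²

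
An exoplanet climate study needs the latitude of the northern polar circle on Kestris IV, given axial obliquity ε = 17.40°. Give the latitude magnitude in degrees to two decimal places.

72.60°

The polar circle is the lowest latitude that experiences at least one full rotation of continuous daylight at the northern-summer solstice; it lies at |φ| = 90° − ε = 90° − 17.40° = 72.60°.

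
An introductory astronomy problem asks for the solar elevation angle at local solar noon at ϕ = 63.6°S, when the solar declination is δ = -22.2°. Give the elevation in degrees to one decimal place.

48.6°

At local noon the hour angle is zero, so the zenith angle equals |ϕ − δ| = |-63.6° − (-22.200°)| = 41.400°.
Elevation = 90° − 41.400° = 48.6°.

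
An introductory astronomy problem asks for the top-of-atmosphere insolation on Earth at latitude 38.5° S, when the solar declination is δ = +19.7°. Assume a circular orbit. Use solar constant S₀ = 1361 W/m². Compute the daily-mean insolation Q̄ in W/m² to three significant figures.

Q̄ ≈ 189 W/m²

cos H₀ = −tan(-38.5°) tan(+19.700°) = 0.2848, H₀ = 1.2820 rad.
Bracket: H₀ sin φ sin δ + cos φ cos δ sin H₀ = 1.2820×-0.62251×0.33710 + 0.78261×0.94147×0.95858 = -0.269025 + 0.706285 = 0.437260.
Q̄ = (S₀/π) × [bracket] = (1361/π) × 0.437260 = 189.4 W/m².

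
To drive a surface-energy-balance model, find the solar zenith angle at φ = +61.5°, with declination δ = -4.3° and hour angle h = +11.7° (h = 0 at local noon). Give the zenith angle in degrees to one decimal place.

cos θ_z = sin φ sin δ + cos φ cos δ cos h = -0.065893 + 0.465930 = 0.400037.
θ_z = arccos(0.400037) = 66.4°.

θ_z = 66.4°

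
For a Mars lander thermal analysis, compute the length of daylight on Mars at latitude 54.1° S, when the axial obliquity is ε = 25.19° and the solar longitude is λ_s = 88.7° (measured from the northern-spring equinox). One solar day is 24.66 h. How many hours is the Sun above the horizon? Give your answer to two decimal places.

6.78 h

Solar declination: sin δ = sin ε · sin λ_s = sin 25.19° × sin 88.7° = 0.42551, so δ = +25.183°.
cos H₀ = −tan φ · tan δ = −tan(-54.1°) × tan(+25.183°) = 0.6496, so H₀ = 0.8638 rad = 49.49°.
Daylight = 2H₀/(2π) × 24.66 h = (0.8638/π) × 24.66 = 6.78 h.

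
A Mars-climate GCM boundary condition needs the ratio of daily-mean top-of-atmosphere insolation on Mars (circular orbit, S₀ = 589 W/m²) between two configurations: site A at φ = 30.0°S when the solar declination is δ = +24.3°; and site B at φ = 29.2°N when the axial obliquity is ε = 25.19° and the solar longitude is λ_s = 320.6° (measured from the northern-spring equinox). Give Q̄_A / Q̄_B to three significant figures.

Q̄_A / Q̄_B ≈ 0.766

— Configuration A (φ=-30.0°):
cos H₀ = −tan(-30.0°) tan(+24.300°) = 0.2607, H₀ = 1.3071 rad.
Bracket: H₀ sin φ sin δ + cos φ cos δ sin H₀ = 1.3071×-0.50000×0.41151 + 0.86603×0.91140×0.96542 = -0.268942 + 0.762006 = 0.493064.
Q̄ = (S₀/π) × [bracket] = (589/π) × 0.493064 = 92.442 W/m².
— Configuration B (φ=+29.2°):
Solar declination: sin δ = sin ε · sin λ_s = sin 25.19° × sin 320.6° = -0.27015, so δ = -15.673°.
cos H₀ = −tan(+29.2°) tan(-15.673°) = 0.1568, H₀ = 1.4133 rad.
Bracket: H₀ sin φ sin δ + cos φ cos δ sin H₀ = 1.4133×0.48786×-0.27015 + 0.87292×0.96282×0.98763 = -0.186266 + 0.830068 = 0.643802.
Q̄ = (S₀/π) × [bracket] = (589/π) × 0.643802 = 120.70 W/m².
Ratio Q̄_A / Q̄_B = 92.442 / 120.70 = 0.7659.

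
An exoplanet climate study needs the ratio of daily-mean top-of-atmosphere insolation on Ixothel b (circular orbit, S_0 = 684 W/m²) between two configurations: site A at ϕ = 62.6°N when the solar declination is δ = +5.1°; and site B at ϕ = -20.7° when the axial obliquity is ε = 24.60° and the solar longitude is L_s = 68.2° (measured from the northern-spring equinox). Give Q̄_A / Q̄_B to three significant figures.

Q̄_A / Q̄_B ≈ 0.894

— Configuration A (ϕ=+62.6°):
cos h₀ = −tan(+62.6°) tan(+5.100°) = -0.1722, h₀ = 1.7438 rad.
Bracket: h₀ sin ϕ sin δ + cos ϕ cos δ sin h₀ = 1.7438×0.88782×0.08889 + 0.46020×0.99604×0.98507 = 0.137618 + 0.451534 = 0.589152.
Q̄ = (S_0/π) × [bracket] = (684/π) × 0.589152 = 128.27 W/m².
— Configuration B (ϕ=-20.7°):
Solar declination: sin δ = sin ε · sin L_s = sin 24.60° × sin 68.2° = 0.38651, so δ = +22.738°.
cos h₀ = −tan(-20.7°) tan(+22.738°) = 0.1584, h₀ = 1.4118 rad.
Bracket: h₀ sin ϕ sin δ + cos ϕ cos δ sin h₀ = 1.4118×-0.35347×0.38651 + 0.93544×0.92228×0.98738 = -0.192880 + 0.851850 = 0.658970.
Q̄ = (S_0/π) × [bracket] = (684/π) × 0.658970 = 143.47 W/m².
Ratio Q̄_A / Q̄_B = 128.27 / 143.47 = 0.8941.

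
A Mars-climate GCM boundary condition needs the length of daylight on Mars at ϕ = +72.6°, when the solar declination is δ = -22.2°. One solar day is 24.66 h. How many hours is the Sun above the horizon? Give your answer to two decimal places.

0.00 h

cos h₀ = −tan ϕ · tan δ = 1.3022 ≥ 1, so the Sun never rises (polar night) and h₀ = 0.
Daylight = 2h₀/(2π) × 24.66 h = (0.0000/π) × 24.66 = 0.00 h.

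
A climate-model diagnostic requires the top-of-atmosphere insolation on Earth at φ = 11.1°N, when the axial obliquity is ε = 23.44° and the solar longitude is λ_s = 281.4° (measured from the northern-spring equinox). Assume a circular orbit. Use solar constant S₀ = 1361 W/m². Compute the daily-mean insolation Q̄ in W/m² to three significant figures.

Q̄ ≈ 342 W/m²

Solar declination: sin δ = sin ε · sin λ_s = sin 23.44° × sin 281.4° = -0.38994, so δ = -22.951°.
cos H₀ = −tan(+11.1°) tan(-22.951°) = 0.0831, H₀ = 1.4876 rad.
Bracket: H₀ sin φ sin δ + cos φ cos δ sin H₀ = 1.4876×0.19252×-0.38994 + 0.98129×0.92084×0.99654 = -0.111676 + 0.900485 = 0.788809.
Q̄ = (S₀/π) × [bracket] = (1361/π) × 0.788809 = 341.7 W/m².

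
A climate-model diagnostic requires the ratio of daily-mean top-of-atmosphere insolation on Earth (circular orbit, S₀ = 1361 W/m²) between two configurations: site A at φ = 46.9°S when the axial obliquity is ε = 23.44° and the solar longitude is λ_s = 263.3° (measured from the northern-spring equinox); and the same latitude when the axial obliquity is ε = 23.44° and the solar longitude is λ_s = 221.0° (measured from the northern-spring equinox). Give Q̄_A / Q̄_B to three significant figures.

Q̄_A / Q̄_B ≈ 1.16

— Configuration A (φ=-46.9°):
Solar declination: sin δ = sin ε · sin λ_s = sin 23.44° × sin 263.3° = -0.39507, so δ = -23.270°.
cos H₀ = −tan(-46.9°) tan(-23.270°) = -0.4596, H₀ = 2.0483 rad.
Bracket: H₀ sin φ sin δ + cos φ cos δ sin H₀ = 2.0483×-0.73016×-0.39507 + 0.68327×0.91865×0.88814 = 0.590861 + 0.557473 = 1.148334.
Q̄ = (S₀/π) × [bracket] = (1361/π) × 1.148334 = 497.48 W/m².
— Configuration B (φ=-46.9°):
Solar declination: sin δ = sin ε · sin λ_s = sin 23.44° × sin 221.0° = -0.26097, so δ = -15.128°.
cos H₀ = −tan(-46.9°) tan(-15.128°) = -0.2889, H₀ = 1.8639 rad.
Bracket: H₀ sin φ sin δ + cos φ cos δ sin H₀ = 1.8639×-0.73016×-0.26097 + 0.68327×0.96535×0.95736 = 0.355166 + 0.631470 = 0.986636.
Q̄ = (S₀/π) × [bracket] = (1361/π) × 0.986636 = 427.43 W/m².
Ratio Q̄_A / Q̄_B = 497.48 / 427.43 = 1.164.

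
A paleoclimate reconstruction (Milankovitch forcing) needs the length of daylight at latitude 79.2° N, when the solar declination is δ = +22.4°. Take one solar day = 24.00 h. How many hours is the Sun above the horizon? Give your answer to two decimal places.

24.00 h

Sunrise equation: cos H₀ = −tan φ · tan δ = -2.1607 ≤ −1, so the Sun never sets (polar day) and H₀ = π.
Daylight = 2H₀/(2π) × 24.00 h = (3.1416/π) × 24.00 = 24.00 h.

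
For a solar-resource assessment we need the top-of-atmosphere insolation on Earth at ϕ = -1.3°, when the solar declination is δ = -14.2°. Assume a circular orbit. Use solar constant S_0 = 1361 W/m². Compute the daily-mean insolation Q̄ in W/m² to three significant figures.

Q̄ ≈ 424 W/m²

cos h₀ = −tan(-1.3°) tan(-14.200°) = -0.0057, h₀ = 1.5765 rad.
Bracket: h₀ sin ϕ sin δ + cos ϕ cos δ sin h₀ = 1.5765×-0.02269×-0.24531 + 0.99974×0.96945×0.99998 = 0.008775 + 0.969179 = 0.977954.
Q̄ = (S_0/π) × [bracket] = (1361/π) × 0.977954 = 423.7 W/m².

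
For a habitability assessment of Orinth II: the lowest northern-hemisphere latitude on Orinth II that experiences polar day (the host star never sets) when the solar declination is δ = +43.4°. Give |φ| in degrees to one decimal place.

|φ| = 46.6°

Polar day requires cos H₀ = −tan φ tan δ ≤ −1, i.e. tan φ tan δ ≥ 1.
The boundary is |tan φ| · |tan δ| = 1, so |φ| = 90° − |δ| = 90° − 43.4° = 46.6° in the northern hemisphere.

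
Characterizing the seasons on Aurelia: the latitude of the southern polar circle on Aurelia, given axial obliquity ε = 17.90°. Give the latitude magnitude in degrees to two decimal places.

72.10°

The polar circle is the lowest latitude that experiences at least one full rotation of continuous darkness at the northern-summer solstice; it lies at |φ| = 90° − ε = 90° − 17.90° = 72.10°.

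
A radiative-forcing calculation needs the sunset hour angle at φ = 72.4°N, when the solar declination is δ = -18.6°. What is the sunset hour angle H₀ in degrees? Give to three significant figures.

H₀ = 0.00°

cos H₀ = −tan φ · tan δ = 1.0609 ≥ 1, so the Sun never rises (polar night) and H₀ = 0.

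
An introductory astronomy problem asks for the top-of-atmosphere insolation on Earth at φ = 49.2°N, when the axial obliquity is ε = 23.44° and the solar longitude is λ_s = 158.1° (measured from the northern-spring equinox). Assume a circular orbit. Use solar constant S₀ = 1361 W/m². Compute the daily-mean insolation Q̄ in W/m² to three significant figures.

Q̄ ≈ 361 W/m²

Solar declination: sin δ = sin ε · sin λ_s = sin 23.44° × sin 158.1° = 0.14837, so δ = +8.532°.
cos H₀ = −tan(+49.2°) tan(+8.532°) = -0.1738, H₀ = 1.7455 rad.
Bracket: H₀ sin φ sin δ + cos φ cos δ sin H₀ = 1.7455×0.75700×0.14837 + 0.65342×0.98893×0.98478 = 0.196048 + 0.636352 = 0.832400.
Q̄ = (S₀/π) × [bracket] = (1361/π) × 0.832400 = 360.6 W/m².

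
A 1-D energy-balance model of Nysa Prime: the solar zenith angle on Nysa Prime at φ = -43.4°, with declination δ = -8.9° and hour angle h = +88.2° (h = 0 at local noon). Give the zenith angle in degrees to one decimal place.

θ_z = 82.6°

cos θ_z = sin φ sin δ + cos φ cos δ cos h = 0.106300 + 0.022547 = 0.128847.
θ_z = arccos(0.128847) = 82.6°.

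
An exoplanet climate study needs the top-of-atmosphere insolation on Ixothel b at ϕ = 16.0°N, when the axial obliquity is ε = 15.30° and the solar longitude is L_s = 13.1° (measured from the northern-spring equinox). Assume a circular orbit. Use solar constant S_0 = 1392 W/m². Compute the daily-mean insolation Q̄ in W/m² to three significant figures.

Q̄ ≈ 437 W/m²

Solar declination: sin δ = sin ε · sin L_s = sin 15.30° × sin 13.1° = 0.05981, so δ = +3.429°.
cos h₀ = −tan(+16.0°) tan(+3.429°) = -0.0172, h₀ = 1.5880 rad.
Bracket: h₀ sin ϕ sin δ + cos ϕ cos δ sin h₀ = 1.5880×0.27564×0.05981 + 0.96126×0.99821×0.99985 = 0.026180 + 0.959395 = 0.985575.
Q̄ = (S_0/π) × [bracket] = (1392/π) × 0.985575 = 436.7 W/m².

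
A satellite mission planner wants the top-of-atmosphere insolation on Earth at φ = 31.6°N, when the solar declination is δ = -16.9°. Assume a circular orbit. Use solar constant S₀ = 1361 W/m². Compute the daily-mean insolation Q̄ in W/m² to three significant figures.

Q̄ ≈ 256 W/m²

cos H₀ = −tan(+31.6°) tan(-16.900°) = 0.1869, H₀ = 1.3828 rad.
Bracket: H₀ sin φ sin δ + cos φ cos δ sin H₀ = 1.3828×0.52399×-0.29070 + 0.85173×0.95681×0.98238 = -0.210633 + 0.800584 = 0.589951.
Q̄ = (S₀/π) × [bracket] = (1361/π) × 0.589951 = 255.6 W/m².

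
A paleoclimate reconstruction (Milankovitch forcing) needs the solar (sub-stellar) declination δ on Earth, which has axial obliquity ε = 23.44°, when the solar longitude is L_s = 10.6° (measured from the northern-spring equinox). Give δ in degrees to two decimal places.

δ = +4.20°

sin δ = sin ε · sin L_s = sin 23.44° × sin 10.6° = 0.073174.
δ = arcsin(0.073174) = +4.20°.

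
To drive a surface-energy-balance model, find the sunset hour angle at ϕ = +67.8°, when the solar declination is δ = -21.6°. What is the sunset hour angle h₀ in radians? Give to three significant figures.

cos h₀ = −tan ϕ · tan δ = −tan(+67.8°) × tan(-21.600°) = 0.9702, so h₀ = 0.2448 rad = 14.02°.

h₀ = 0.245 rad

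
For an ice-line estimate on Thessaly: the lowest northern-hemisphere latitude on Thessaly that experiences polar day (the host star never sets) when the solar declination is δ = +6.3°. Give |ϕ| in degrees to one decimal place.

|ϕ| = 83.7°

Polar day requires cos h₀ = −tan ϕ tan δ ≤ −1, i.e. tan ϕ tan δ ≥ 1.
The boundary is |tan ϕ| · |tan δ| = 1, so |ϕ| = 90° − |δ| = 90° − 6.3° = 83.7° in the northern hemisphere.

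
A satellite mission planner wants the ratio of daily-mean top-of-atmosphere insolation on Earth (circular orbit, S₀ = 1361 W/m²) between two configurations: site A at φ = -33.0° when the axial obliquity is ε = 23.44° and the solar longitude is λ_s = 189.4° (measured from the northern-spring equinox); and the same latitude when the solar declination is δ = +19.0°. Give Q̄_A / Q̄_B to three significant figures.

— Configuration A (φ=-33.0°):
Solar declination: sin δ = sin ε · sin λ_s = sin 23.44° × sin 189.4° = -0.06497, so δ = -3.725°.
cos H₀ = −tan(-33.0°) tan(-3.725°) = -0.0423, H₀ = 1.6131 rad.
Bracket: H₀ sin φ sin δ + cos φ cos δ sin H₀ = 1.6131×-0.54464×-0.06497 + 0.83867×0.99789×0.99911 = 0.057080 + 0.836156 = 0.893236.
Q̄ = (S₀/π) × [bracket] = (1361/π) × 0.893236 = 386.97 W/m².
— Configuration B (φ=-33.0°):
cos H₀ = −tan(-33.0°) tan(+19.000°) = 0.2236, H₀ = 1.3453 rad.
Bracket: H₀ sin φ sin δ + cos φ cos δ sin H₀ = 1.3453×-0.54464×0.32557 + 0.83867×0.94552×0.97468 = -0.238547 + 0.772901 = 0.534354.
Q̄ = (S₀/π) × [bracket] = (1361/π) × 0.534354 = 231.49 W/m².
Ratio Q̄_A / Q̄_B = 386.97 / 231.49 = 1.672.

Q̄_A / Q̄_B ≈ 1.67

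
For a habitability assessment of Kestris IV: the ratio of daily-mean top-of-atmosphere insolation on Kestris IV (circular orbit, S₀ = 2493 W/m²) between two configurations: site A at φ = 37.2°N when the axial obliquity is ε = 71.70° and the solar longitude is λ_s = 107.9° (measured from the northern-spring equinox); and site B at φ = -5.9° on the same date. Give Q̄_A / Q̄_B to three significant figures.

Q̄_A / Q̄_B ≈ 5.90

— Configuration A (φ=+37.2°):
Solar declination: sin δ = sin ε · sin λ_s = sin 71.70° × sin 107.9° = 0.90347, so δ = +64.618°.
cos H₀ = −tan(+37.2°) tan(+64.618°) = -1.5998 ≤ −1 ⇒ polar day, H₀ = π.
Bracket: H₀ sin φ sin δ + cos φ cos δ sin H₀ = 3.1416×0.60460×0.90347 + 0.79653×0.42866×0.00000 = 1.716061 + 0.000000 = 1.716061.
Q̄ = (S₀/π) × [bracket] = (2493/π) × 1.716061 = 1361.8 W/m².
— Configuration B (φ=-5.9°):
cos H₀ = −tan(-5.9°) tan(+64.618°) = 0.2178, H₀ = 1.3512 rad.
Bracket: H₀ sin φ sin δ + cos φ cos δ sin H₀ = 1.3512×-0.10279×0.90347 + 0.99470×0.42866×0.97599 = -0.125483 + 0.416151 = 0.290668.
Q̄ = (S₀/π) × [bracket] = (2493/π) × 0.290668 = 230.66 W/m².
Ratio Q̄_A / Q̄_B = 1361.8 / 230.66 = 5.904.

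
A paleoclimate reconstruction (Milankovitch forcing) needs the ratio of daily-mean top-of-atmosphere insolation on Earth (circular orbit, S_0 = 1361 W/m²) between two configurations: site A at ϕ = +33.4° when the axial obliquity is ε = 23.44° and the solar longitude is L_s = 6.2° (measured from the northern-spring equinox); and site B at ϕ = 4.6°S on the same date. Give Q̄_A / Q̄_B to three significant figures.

— Configuration A (ϕ=+33.4°):
Solar declination: sin δ = sin ε · sin L_s = sin 23.44° × sin 6.2° = 0.04296, so δ = +2.462°.
cos h₀ = −tan(+33.4°) tan(+2.462°) = -0.0284, h₀ = 1.5992 rad.
Bracket: h₀ sin ϕ sin δ + cos ϕ cos δ sin h₀ = 1.5992×0.55048×0.04296 + 0.83485×0.99908×0.99960 = 0.037819 + 0.833748 = 0.871567.
Q̄ = (S_0/π) × [bracket] = (1361/π) × 0.871567 = 377.58 W/m².
— Configuration B (ϕ=-4.6°):
cos h₀ = −tan(-4.6°) tan(+2.462°) = 0.0035, h₀ = 1.5673 rad.
Bracket: h₀ sin ϕ sin δ + cos ϕ cos δ sin h₀ = 1.5673×-0.08020×0.04296 + 0.99678×0.99908×0.99999 = -0.005400 + 0.995853 = 0.990453.
Q̄ = (S_0/π) × [bracket] = (1361/π) × 0.990453 = 429.08 W/m².
Ratio Q̄_A / Q̄_B = 377.58 / 429.08 = 0.8800.

Q̄_A / Q̄_B ≈ 0.880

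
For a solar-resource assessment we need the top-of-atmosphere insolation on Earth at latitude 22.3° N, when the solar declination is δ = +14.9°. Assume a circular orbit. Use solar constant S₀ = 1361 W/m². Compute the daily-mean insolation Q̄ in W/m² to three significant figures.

Q̄ ≈ 456 W/m²

cos H₀ = −tan(+22.3°) tan(+14.900°) = -0.1091, H₀ = 1.6801 rad.
Bracket: H₀ sin φ sin δ + cos φ cos δ sin H₀ = 1.6801×0.37946×0.25713 + 0.92521×0.96638×0.99403 = 0.163928 + 0.888767 = 1.052695.
Q̄ = (S₀/π) × [bracket] = (1361/π) × 1.052695 = 456.0 W/m².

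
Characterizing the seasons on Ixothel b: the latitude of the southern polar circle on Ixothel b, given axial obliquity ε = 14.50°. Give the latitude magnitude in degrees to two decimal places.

75.50°

The polar circle is the lowest latitude that experiences at least one full rotation of continuous darkness at the northern-summer solstice; it lies at |ϕ| = 90° − ε = 90° − 14.50° = 75.50°.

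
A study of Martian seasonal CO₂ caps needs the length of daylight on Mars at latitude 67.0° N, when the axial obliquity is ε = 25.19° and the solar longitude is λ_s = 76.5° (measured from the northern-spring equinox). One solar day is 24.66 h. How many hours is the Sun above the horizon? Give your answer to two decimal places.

24.66 h

Solar declination: sin δ = sin ε · sin λ_s = sin 25.19° × sin 76.5° = 0.41386, so δ = +24.448°.
Sunrise equation: cos H₀ = −tan φ · tan δ = -1.0710 ≤ −1, so the Sun never sets (polar day) and H₀ = π.
Daylight = 2H₀/(2π) × 24.66 h = (3.1416/π) × 24.66 = 24.66 h.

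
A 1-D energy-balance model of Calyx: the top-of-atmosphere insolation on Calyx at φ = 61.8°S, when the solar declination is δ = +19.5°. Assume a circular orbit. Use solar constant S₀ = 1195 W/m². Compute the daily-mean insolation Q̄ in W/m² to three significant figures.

cos H₀ = −tan(-61.8°) tan(+19.500°) = 0.6604, H₀ = 0.8494 rad.
Bracket: H₀ sin φ sin δ + cos φ cos δ sin H₀ = 0.8494×-0.88130×0.33381 + 0.47255×0.94264×0.75089 = -0.249882 + 0.334480 = 0.084598.
Q̄ = (S₀/π) × [bracket] = (1195/π) × 0.084598 = 32.18 W/m².

Q̄ ≈ 32.2 W/m²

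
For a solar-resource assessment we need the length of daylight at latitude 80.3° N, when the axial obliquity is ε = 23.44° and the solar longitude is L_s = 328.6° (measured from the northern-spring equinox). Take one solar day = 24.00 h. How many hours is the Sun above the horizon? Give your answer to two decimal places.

Solar declination: sin δ = sin ε · sin L_s = sin 23.44° × sin 328.6° = -0.20725, so δ = -11.961°.
cos h₀ = −tan ϕ · tan δ = 1.2394 ≥ 1, so the Sun never rises (polar night) and h₀ = 0.
Daylight = 2h₀/(2π) × 24.00 h = (0.0000/π) × 24.00 = 0.00 h.

0.00 h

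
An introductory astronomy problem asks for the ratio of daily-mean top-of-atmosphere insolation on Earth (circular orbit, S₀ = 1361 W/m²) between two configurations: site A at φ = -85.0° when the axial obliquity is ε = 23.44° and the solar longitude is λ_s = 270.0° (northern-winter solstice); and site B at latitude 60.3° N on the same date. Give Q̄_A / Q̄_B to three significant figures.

Q̄_A / Q̄_B ≈ 24.4

— Configuration A (φ=-85.0°):
Solar declination: sin δ = sin ε · sin λ_s = sin 23.44° × sin 270.0° = -0.39779, so δ = -23.440°.
cos H₀ = −tan(-85.0°) tan(-23.440°) = -4.9557 ≤ −1 ⇒ polar day, H₀ = π.
Bracket: H₀ sin φ sin δ + cos φ cos δ sin H₀ = 3.1416×-0.99619×-0.39779 + 0.08716×0.91748×0.00000 = 1.244936 + 0.000000 = 1.244936.
Q̄ = (S₀/π) × [bracket] = (1361/π) × 1.244936 = 539.33 W/m².
— Configuration B (φ=+60.3°):
cos H₀ = −tan(+60.3°) tan(-23.440°) = 0.7601, H₀ = 0.7073 rad.
Bracket: H₀ sin φ sin δ + cos φ cos δ sin H₀ = 0.7073×0.86863×-0.39779 + 0.49546×0.91748×0.64978 = -0.244395 + 0.295374 = 0.050979.
Q̄ = (S₀/π) × [bracket] = (1361/π) × 0.050979 = 22.085 W/m².
Ratio Q̄_A / Q̄_B = 539.33 / 22.085 = 24.42.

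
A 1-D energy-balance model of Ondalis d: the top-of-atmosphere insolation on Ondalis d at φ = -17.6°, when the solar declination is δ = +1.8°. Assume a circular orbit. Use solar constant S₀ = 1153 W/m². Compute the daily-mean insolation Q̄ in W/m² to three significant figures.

Q̄ ≈ 344 W/m²

cos H₀ = −tan(-17.6°) tan(+1.800°) = 0.0100, H₀ = 1.5608 rad.
Bracket: H₀ sin φ sin δ + cos φ cos δ sin H₀ = 1.5608×-0.30237×0.03141 + 0.95319×0.99951×0.99995 = -0.014824 + 0.952675 = 0.937851.
Q̄ = (S₀/π) × [bracket] = (1153/π) × 0.937851 = 344.2 W/m².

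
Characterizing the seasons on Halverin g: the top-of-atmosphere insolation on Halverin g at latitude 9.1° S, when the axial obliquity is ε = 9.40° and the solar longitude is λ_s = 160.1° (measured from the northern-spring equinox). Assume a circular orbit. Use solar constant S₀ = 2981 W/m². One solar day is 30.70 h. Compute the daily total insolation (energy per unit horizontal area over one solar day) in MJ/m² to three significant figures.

102 MJ/m²

Solar declination: sin δ = sin ε · sin λ_s = sin 9.40° × sin 160.1° = 0.05559, so δ = +3.187°.
cos H₀ = −tan(-9.1°) tan(+3.187°) = 0.0089, H₀ = 1.5619 rad.
Bracket: H₀ sin φ sin δ + cos φ cos δ sin H₀ = 1.5619×-0.15816×0.05559 + 0.98741×0.99845×0.99996 = -0.013732 + 0.985840 = 0.972108.
Q̄ = (S₀/π) × [bracket] = (2981/π) × 0.972108 = 922.42 W/m².
Daily total = Q̄ × 30.70 h × 3600 s/h = 922.42 × 30.70 × 3600 / 10⁶ = 101.9 MJ/m².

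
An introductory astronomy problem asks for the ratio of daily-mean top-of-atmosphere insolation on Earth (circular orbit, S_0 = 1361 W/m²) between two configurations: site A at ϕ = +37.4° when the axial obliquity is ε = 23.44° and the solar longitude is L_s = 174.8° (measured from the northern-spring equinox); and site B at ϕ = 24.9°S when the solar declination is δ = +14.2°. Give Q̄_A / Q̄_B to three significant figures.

Q̄_A / Q̄_B ≈ 1.15

— Configuration A (ϕ=+37.4°):
Solar declination: sin δ = sin ε · sin L_s = sin 23.44° × sin 174.8° = 0.03605, so δ = +2.066°.
cos h₀ = −tan(+37.4°) tan(+2.066°) = -0.0276, h₀ = 1.5984 rad.
Bracket: h₀ sin ϕ sin δ + cos ϕ cos δ sin h₀ = 1.5984×0.60738×0.03605 + 0.79441×0.99935×0.99962 = 0.034999 + 0.793592 = 0.828591.
Q̄ = (S_0/π) × [bracket] = (1361/π) × 0.828591 = 358.96 W/m².
— Configuration B (ϕ=-24.9°):
cos h₀ = −tan(-24.9°) tan(+14.200°) = 0.1175, h₀ = 1.4531 rad.
Bracket: h₀ sin ϕ sin δ + cos ϕ cos δ sin h₀ = 1.4531×-0.42104×0.24531 + 0.90704×0.96945×0.99308 = -0.150084 + 0.873245 = 0.723161.
Q̄ = (S_0/π) × [bracket] = (1361/π) × 0.723161 = 313.29 W/m².
Ratio Q̄_A / Q̄_B = 358.96 / 313.29 = 1.146.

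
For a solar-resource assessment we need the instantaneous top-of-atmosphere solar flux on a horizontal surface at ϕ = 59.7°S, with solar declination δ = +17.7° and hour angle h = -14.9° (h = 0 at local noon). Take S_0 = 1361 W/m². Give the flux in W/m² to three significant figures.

cos θ_z = sin ϕ sin δ + cos ϕ cos δ cos h = -0.262501 + 0.464483 = 0.201982.
Flux = S_0 · cos θ_z = 1361 × 0.201982 = 274.9 W/m².

275 W/m²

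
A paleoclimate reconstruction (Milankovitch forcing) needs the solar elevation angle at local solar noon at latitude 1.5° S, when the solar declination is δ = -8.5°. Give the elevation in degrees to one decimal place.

83.0°

At local noon the hour angle is zero, so the zenith angle equals |φ − δ| = |-1.5° − (-8.500°)| = 7.000°.
Elevation = 90° − 7.000° = 83.0°.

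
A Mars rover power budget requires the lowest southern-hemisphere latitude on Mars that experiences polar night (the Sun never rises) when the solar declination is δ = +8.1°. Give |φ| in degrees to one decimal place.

Polar night requires cos H₀ = −tan φ tan δ ≥ 1, i.e. tan φ tan δ ≤ −1.
The boundary is |tan φ| · |tan δ| = 1, so |φ| = 90° − |δ| = 90° − 8.1° = 81.9° in the southern hemisphere.

|φ| = 81.9°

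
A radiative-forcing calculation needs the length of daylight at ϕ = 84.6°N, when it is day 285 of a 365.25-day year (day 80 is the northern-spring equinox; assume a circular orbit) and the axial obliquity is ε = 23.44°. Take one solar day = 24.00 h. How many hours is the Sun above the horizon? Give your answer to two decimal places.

0.00 h

Solar longitude: L_s = 360° × (285 − 80)/365.25 = 202.053°.
sin δ = sin 23.44° × sin 202.053° = -0.14936, so δ = -8.590°.
cos h₀ = −tan ϕ · tan δ = 1.5980 ≥ 1, so the Sun never rises (polar night) and h₀ = 0.
Daylight = 2h₀/(2π) × 24.00 h = (0.0000/π) × 24.00 = 0.00 h.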